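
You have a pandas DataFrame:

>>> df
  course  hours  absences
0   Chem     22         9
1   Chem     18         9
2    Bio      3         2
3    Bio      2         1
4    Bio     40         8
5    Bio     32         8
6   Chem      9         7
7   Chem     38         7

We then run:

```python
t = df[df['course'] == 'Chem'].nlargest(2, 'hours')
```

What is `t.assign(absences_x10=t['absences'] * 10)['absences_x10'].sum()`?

filter rows where course == 'Chem':
  course  hours  absences
0   Chem     22         9
1   Chem     18         9
6   Chem      9         7
7   Chem     38         7
take 2 rows with largest hours:
  course  hours  absences
7   Chem     38         7
0   Chem     22         9
add column absences_x10 = t['absences'] * 10:
  course  hours  absences  absences_x10
7   Chem     38         7            70
0   Chem     22         9            90
So sum() = 160.

160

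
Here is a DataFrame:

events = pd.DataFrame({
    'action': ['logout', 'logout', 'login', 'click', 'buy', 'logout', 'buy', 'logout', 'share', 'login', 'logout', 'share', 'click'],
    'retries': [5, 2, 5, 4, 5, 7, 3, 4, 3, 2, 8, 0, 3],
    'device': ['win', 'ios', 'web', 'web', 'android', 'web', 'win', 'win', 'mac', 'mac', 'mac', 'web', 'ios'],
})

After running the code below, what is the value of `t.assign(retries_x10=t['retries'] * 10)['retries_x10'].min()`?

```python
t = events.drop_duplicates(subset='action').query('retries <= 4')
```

30

drop duplicate action (keep=first):
   action  retries   device
0  logout        5      win
2   login        5      web
3   click        4      web
4     buy        5  android
8   share        3      mac
filter rows where retries <= 4:
  action  retries device
3  click        4    web
8  share        3    mac
add column retries_x10 = t['retries'] * 10:
  action  retries device  retries_x10
3  click        4    web           40
8  share        3    mac           30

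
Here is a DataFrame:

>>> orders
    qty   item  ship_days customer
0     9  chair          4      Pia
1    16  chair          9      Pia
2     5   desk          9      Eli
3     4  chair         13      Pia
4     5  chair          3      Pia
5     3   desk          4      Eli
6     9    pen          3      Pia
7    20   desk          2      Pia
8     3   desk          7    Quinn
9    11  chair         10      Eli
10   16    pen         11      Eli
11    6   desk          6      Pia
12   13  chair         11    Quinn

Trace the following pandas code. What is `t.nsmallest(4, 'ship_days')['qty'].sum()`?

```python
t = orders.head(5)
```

take first 5 rows:
   qty   item  ship_days customer
0    9  chair          4      Pia
1   16  chair          9      Pia
2    5   desk          9      Eli
3    4  chair         13      Pia
4    5  chair          3      Pia
take 4 rows with smallest ship_days:
   qty   item  ship_days customer
4    5  chair          3      Pia
0    9  chair          4      Pia
1   16  chair          9      Pia
2    5   desk          9      Eli
sum of column 'qty' → 35

35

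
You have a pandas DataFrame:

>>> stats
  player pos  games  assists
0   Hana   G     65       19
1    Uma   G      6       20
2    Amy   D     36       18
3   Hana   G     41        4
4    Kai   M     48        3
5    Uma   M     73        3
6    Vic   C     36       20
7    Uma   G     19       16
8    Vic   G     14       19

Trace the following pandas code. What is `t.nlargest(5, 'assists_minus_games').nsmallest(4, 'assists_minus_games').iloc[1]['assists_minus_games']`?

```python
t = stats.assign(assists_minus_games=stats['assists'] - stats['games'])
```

-16

add column assists_minus_games = stats['assists'] - stats['games']:
  player pos  games  assists  assists_minus_games
0   Hana   G     65       19                  -46
1    Uma   G      6       20                   14
2    Amy   D     36       18                  -18
3   Hana   G     41        4                  -37
4    Kai   M     48        3                  -45
5    Uma   M     73        3                  -70
6    Vic   C     36       20                  -16
7    Uma   G     19       16                   -3
8    Vic   G     14       19                    5
take 5 rows with largest assists_minus_games:
  player pos  games  assists  assists_minus_games
1    Uma   G      6       20                   14
8    Vic   G     14       19                    5
7    Uma   G     19       16                   -3
6    Vic   C     36       20                  -16
2    Amy   D     36       18                  -18
take 4 rows with smallest assists_minus_games:
  player pos  games  assists  assists_minus_games
2    Amy   D     36       18                  -18
6    Vic   C     36       20                  -16
7    Uma   G     19       16                   -3
8    Vic   G     14       19                    5
Then the value at position 1, column 'assists_minus_games': -16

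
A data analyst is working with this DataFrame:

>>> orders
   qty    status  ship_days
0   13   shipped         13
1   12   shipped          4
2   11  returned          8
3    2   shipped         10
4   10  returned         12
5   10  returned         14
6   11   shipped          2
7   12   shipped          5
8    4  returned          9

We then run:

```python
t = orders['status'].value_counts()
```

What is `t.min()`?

4

value_counts of status:
status
shipped     5
returned    4
Name: count, dtype: int64
Then the min of the resulting series: 4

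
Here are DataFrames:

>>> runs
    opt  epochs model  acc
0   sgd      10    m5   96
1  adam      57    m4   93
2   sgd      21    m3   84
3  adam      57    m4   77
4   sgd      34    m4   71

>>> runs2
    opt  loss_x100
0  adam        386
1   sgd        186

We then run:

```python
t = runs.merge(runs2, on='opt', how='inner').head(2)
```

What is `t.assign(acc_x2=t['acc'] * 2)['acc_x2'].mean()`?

189.0

merge on 'opt' (how='inner') → 5 rows:
    opt  epochs model  acc  loss_x100
0   sgd      10    m5   96        186
1  adam      57    m4   93        386
2   sgd      21    m3   84        186
3  adam      57    m4   77        386
4   sgd      34    m4   71        186
take first 2 rows:
    opt  epochs model  acc  loss_x100
0   sgd      10    m5   96        186
1  adam      57    m4   93        386
add column acc_x2 = t['acc'] * 2:
    opt  epochs model  acc  loss_x100  acc_x2
0   sgd      10    m5   96        186     192
1  adam      57    m4   93        386     186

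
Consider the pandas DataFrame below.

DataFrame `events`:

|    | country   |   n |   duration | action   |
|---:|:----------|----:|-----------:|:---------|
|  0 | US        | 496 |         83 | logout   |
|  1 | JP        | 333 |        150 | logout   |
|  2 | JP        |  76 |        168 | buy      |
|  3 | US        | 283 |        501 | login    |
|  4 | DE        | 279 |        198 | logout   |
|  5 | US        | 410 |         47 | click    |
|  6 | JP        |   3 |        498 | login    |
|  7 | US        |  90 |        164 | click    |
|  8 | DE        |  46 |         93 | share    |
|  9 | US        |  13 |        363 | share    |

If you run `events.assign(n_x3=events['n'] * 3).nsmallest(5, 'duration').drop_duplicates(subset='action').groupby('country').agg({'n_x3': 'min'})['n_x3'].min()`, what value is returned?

add column n_x3 = events['n'] * 3:
  country    n  duration  action  n_x3
0      US  496        83  logout  1488
1      JP  333       150  logout   999
2      JP   76       168     buy   228
3      US  283       501   login   849
4      DE  279       198  logout   837
5      US  410        47   click  1230
6      JP    3       498   login     9
7      US   90       164   click   270
8      DE   46        93   share   138
9      US   13       363   share    39
take 5 rows with smallest duration:
  country    n  duration  action  n_x3
5      US  410        47   click  1230
0      US  496        83  logout  1488
8      DE   46        93   share   138
1      JP  333       150  logout   999
7      US   90       164   click   270
drop duplicate action (keep=first):
  country    n  duration  action  n_x3
5      US  410        47   click  1230
0      US  496        83  logout  1488
8      DE   46        93   share   138
group by country, min of n_x3:
         n_x3
country      
DE        138
US       1230

138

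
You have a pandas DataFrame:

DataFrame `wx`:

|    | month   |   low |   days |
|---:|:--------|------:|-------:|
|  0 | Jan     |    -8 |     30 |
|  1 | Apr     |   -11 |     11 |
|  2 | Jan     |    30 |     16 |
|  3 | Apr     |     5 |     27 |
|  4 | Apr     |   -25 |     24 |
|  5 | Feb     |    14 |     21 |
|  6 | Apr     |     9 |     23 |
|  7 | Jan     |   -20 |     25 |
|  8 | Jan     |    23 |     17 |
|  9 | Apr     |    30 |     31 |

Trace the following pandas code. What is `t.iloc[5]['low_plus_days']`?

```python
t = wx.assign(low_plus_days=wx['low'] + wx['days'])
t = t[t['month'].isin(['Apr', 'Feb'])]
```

add column low_plus_days = wx['low'] + wx['days']:
  month  low  days  low_plus_days
0   Jan   -8    30             22
1   Apr  -11    11              0
2   Jan   30    16             46
3   Apr    5    27             32
4   Apr  -25    24             -1
5   Feb   14    21             35
6   Apr    9    23             32
7   Jan  -20    25              5
8   Jan   23    17             40
9   Apr   30    31             61
filter rows where month in ['Apr', 'Feb']:
  month  low  days  low_plus_days
1   Apr  -11    11              0
3   Apr    5    27             32
4   Apr  -25    24             -1
5   Feb   14    21             35
6   Apr    9    23             32
9   Apr   30    31             61
Hence 61.

61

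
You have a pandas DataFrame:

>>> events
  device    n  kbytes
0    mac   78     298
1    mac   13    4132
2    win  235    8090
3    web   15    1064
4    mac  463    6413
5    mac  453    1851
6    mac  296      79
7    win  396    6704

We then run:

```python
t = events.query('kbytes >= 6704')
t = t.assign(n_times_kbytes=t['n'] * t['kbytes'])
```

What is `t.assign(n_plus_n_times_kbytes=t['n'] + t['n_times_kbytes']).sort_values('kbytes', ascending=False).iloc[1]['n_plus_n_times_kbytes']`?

filter rows where kbytes >= 6704:
  device    n  kbytes
2    win  235    8090
7    win  396    6704
add column n_times_kbytes = t['n'] * t['kbytes']:
  device    n  kbytes  n_times_kbytes
2    win  235    8090         1901150
7    win  396    6704         2654784
add column n_plus_n_times_kbytes = t['n'] + t['n_times_kbytes']:
  device    n  kbytes  n_times_kbytes  n_plus_n_times_kbytes
2    win  235    8090         1901150                1901385
7    win  396    6704         2654784                2655180
sort by kbytes descending:
  device    n  kbytes  n_times_kbytes  n_plus_n_times_kbytes
2    win  235    8090         1901150                1901385
7    win  396    6704         2654784                2655180
value at position 1, column 'n_plus_n_times_kbytes' → 2655180

2655180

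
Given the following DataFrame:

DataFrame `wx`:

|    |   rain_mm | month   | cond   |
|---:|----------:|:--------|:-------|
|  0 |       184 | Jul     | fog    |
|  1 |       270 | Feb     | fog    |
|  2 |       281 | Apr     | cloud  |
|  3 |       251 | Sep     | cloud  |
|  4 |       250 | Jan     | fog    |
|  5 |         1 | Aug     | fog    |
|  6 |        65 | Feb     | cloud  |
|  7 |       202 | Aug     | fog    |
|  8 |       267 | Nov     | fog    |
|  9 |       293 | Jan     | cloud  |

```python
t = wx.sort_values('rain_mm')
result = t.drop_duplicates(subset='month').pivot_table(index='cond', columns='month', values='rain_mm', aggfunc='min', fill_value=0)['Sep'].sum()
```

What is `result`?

251

sort by rain_mm:
   rain_mm month   cond
5        1   Aug    fog
6       65   Feb  cloud
0      184   Jul    fog
7      202   Aug    fog
4      250   Jan    fog
3      251   Sep  cloud
8      267   Nov    fog
1      270   Feb    fog
2      281   Apr  cloud
9      293   Jan  cloud
drop duplicate month (keep=first):
   rain_mm month   cond
5        1   Aug    fog
6       65   Feb  cloud
0      184   Jul    fog
4      250   Jan    fog
3      251   Sep  cloud
8      267   Nov    fog
2      281   Apr  cloud
pivot: rows=cond, cols=month, min(rain_mm):
month  Apr  Aug  Feb  Jan  Jul  Nov  Sep
cond                                    
cloud  281    0   65    0    0    0  251
fog      0    1    0  250  184  267    0
Reading off the sum of column 'Sep', we get 251.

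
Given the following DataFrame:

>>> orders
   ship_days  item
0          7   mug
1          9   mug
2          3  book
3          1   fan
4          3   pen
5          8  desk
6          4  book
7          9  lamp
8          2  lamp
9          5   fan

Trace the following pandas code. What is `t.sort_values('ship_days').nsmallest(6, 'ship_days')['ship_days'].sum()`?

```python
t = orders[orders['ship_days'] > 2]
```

filter rows where ship_days > 2:
   ship_days  item
0          7   mug
1          9   mug
2          3  book
4          3   pen
5          8  desk
6          4  book
7          9  lamp
9          5   fan
sort by ship_days:
   ship_days  item
2          3  book
4          3   pen
6          4  book
9          5   fan
0          7   mug
5          8  desk
1          9   mug
7          9  lamp
take 6 rows with smallest ship_days:
   ship_days  item
2          3  book
4          3   pen
6          4  book
9          5   fan
0          7   mug
5          8  desk
sum of column 'ship_days' → 30

30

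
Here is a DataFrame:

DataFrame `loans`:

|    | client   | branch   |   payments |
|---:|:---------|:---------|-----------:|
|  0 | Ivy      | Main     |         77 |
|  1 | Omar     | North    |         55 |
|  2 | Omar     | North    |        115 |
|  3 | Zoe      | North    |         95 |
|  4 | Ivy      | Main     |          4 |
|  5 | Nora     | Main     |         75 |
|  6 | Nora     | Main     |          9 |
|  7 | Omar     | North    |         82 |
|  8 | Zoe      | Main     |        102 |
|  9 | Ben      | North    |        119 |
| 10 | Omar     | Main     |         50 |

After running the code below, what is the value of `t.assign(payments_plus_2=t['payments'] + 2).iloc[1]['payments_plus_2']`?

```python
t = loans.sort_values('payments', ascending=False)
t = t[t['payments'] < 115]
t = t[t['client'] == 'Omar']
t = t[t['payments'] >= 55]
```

57

sort by payments descending:
   client branch  payments
9     Ben  North       119
2    Omar  North       115
8     Zoe   Main       102
3     Zoe  North        95
7    Omar  North        82
0     Ivy   Main        77
5    Nora   Main        75
1    Omar  North        55
10   Omar   Main        50
6    Nora   Main         9
4     Ivy   Main         4
filter rows where payments < 115:
   client branch  payments
8     Zoe   Main       102
3     Zoe  North        95
7    Omar  North        82
0     Ivy   Main        77
5    Nora   Main        75
1    Omar  North        55
10   Omar   Main        50
6    Nora   Main         9
4     Ivy   Main         4
filter rows where client == 'Omar':
   client branch  payments
7    Omar  North        82
1    Omar  North        55
10   Omar   Main        50
filter rows where payments >= 55:
  client branch  payments
7   Omar  North        82
1   Omar  North        55
add column payments_plus_2 = t['payments'] + 2:
  client branch  payments  payments_plus_2
7   Omar  North        82               84
1   Omar  North        55               57
The value at position 1, column 'payments_plus_2' is 57.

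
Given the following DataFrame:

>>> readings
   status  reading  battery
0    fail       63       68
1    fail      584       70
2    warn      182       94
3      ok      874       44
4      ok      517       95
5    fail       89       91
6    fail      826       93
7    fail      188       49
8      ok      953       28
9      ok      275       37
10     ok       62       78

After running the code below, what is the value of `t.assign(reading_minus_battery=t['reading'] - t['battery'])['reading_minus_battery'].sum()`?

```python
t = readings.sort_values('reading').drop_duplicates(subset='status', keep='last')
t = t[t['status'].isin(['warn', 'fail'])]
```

sort by reading:
   status  reading  battery
10     ok       62       78
0    fail       63       68
5    fail       89       91
2    warn      182       94
7    fail      188       49
9      ok      275       37
4      ok      517       95
1    fail      584       70
6    fail      826       93
3      ok      874       44
8      ok      953       28
drop duplicate status (keep=last):
  status  reading  battery
2   warn      182       94
6   fail      826       93
8     ok      953       28
filter rows where status in ['warn', 'fail']:
  status  reading  battery
2   warn      182       94
6   fail      826       93
add column reading_minus_battery = t['reading'] - t['battery']:
  status  reading  battery  reading_minus_battery
2   warn      182       94                     88
6   fail      826       93                    733

821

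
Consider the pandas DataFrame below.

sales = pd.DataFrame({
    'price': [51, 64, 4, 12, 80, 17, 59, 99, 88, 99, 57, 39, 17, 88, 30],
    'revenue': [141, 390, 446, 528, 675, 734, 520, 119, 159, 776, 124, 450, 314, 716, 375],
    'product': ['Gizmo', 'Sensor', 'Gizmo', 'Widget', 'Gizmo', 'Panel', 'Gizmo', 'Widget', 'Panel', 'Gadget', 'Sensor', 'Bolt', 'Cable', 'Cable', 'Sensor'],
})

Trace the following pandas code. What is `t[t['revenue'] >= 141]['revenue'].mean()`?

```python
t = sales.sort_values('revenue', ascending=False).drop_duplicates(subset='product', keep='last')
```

sort by revenue descending:
    price  revenue product
9      99      776  Gadget
5      17      734   Panel
13     88      716   Cable
4      80      675   Gizmo
3      12      528  Widget
6      59      520   Gizmo
11     39      450    Bolt
2       4      446   Gizmo
1      64      390  Sensor
14     30      375  Sensor
12     17      314   Cable
8      88      159   Panel
0      51      141   Gizmo
10     57      124  Sensor
7      99      119  Widget
drop duplicate product (keep=last):
    price  revenue product
9      99      776  Gadget
11     39      450    Bolt
12     17      314   Cable
8      88      159   Panel
0      51      141   Gizmo
10     57      124  Sensor
7      99      119  Widget
filter rows where revenue >= 141:
    price  revenue product
9      99      776  Gadget
11     39      450    Bolt
12     17      314   Cable
8      88      159   Panel
0      51      141   Gizmo
Finally, mean of column 'revenue' = 368.0.

368.0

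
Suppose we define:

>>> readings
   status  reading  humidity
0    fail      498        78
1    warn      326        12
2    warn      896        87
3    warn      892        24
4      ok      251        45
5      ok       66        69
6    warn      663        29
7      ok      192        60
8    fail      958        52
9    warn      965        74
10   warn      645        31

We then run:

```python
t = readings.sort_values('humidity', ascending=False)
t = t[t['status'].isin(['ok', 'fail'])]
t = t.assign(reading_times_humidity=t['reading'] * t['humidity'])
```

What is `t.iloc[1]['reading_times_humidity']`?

sort by humidity descending:
   status  reading  humidity
2    warn      896        87
0    fail      498        78
9    warn      965        74
5      ok       66        69
7      ok      192        60
8    fail      958        52
4      ok      251        45
10   warn      645        31
6    warn      663        29
3    warn      892        24
1    warn      326        12
filter rows where status in ['ok', 'fail']:
  status  reading  humidity
0   fail      498        78
5     ok       66        69
7     ok      192        60
8   fail      958        52
4     ok      251        45
add column reading_times_humidity = t['reading'] * t['humidity']:
  status  reading  humidity  reading_times_humidity
0   fail      498        78                   38844
5     ok       66        69                    4554
7     ok      192        60                   11520
8   fail      958        52                   49816
4     ok      251        45                   11295
value at position 1, column 'reading_times_humidity' → 4554

4554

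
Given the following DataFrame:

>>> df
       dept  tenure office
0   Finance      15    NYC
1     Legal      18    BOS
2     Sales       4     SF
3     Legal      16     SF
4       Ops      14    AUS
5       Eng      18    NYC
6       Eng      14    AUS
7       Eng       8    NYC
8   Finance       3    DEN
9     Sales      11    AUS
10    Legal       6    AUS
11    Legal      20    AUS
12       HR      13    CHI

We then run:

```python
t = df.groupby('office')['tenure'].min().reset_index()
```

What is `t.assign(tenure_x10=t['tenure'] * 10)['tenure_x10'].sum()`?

520

group by office, min of tenure:
office
AUS     6
BOS    18
CHI    13
DEN     3
NYC     8
SF      4
Name: tenure, dtype: int64
reset_index():
  office  tenure
0    AUS       6
1    BOS      18
2    CHI      13
3    DEN       3
4    NYC       8
5     SF       4
add column tenure_x10 = t['tenure'] * 10:
  office  tenure  tenure_x10
0    AUS       6          60
1    BOS      18         180
2    CHI      13         130
3    DEN       3          30
4    NYC       8          80
5     SF       4          40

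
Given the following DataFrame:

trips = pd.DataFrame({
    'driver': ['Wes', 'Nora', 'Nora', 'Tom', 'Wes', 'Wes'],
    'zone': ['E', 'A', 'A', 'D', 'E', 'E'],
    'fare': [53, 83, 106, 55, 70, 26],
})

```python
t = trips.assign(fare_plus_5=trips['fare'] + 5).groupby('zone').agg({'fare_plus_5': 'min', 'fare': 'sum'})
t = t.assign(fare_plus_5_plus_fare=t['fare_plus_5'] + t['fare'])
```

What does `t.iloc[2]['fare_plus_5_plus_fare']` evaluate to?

add column fare_plus_5 = trips['fare'] + 5:
  driver zone  fare  fare_plus_5
0    Wes    E    53           58
1   Nora    A    83           88
2   Nora    A   106          111
3    Tom    D    55           60
4    Wes    E    70           75
5    Wes    E    26           31
group by zone: min(fare_plus_5), sum(fare):
      fare_plus_5  fare
zone                   
A              88   189
D              60    55
E              31   149
add column fare_plus_5_plus_fare = t['fare_plus_5'] + t['fare']:
      fare_plus_5  fare  fare_plus_5_plus_fare
zone                                          
A              88   189                    277
D              60    55                    115
E              31   149                    180
Then the value at position 2, column 'fare_plus_5_plus_fare': 180

180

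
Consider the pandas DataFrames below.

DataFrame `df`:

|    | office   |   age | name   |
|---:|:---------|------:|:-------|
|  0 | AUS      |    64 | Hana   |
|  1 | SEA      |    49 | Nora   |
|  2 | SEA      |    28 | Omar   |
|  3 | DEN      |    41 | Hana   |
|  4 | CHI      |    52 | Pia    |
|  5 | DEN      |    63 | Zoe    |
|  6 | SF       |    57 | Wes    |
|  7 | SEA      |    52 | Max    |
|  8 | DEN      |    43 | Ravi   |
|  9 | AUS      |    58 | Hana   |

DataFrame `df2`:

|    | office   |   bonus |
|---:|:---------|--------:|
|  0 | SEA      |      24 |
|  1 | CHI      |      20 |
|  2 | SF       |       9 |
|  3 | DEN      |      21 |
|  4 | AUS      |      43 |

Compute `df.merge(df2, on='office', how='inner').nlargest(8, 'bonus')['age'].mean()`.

merge on 'office' (how='inner') → 10 rows:
  office  age  name  bonus
0    AUS   64  Hana     43
1    SEA   49  Nora     24
2    SEA   28  Omar     24
3    DEN   41  Hana     21
4    CHI   52   Pia     20
5    DEN   63   Zoe     21
6     SF   57   Wes      9
7    SEA   52   Max     24
8    DEN   43  Ravi     21
9    AUS   58  Hana     43
take 8 rows with largest bonus:
  office  age  name  bonus
0    AUS   64  Hana     43
9    AUS   58  Hana     43
1    SEA   49  Nora     24
2    SEA   28  Omar     24
7    SEA   52   Max     24
3    DEN   41  Hana     21
5    DEN   63   Zoe     21
8    DEN   43  Ravi     21
mean of column 'age' → 49.75

49.75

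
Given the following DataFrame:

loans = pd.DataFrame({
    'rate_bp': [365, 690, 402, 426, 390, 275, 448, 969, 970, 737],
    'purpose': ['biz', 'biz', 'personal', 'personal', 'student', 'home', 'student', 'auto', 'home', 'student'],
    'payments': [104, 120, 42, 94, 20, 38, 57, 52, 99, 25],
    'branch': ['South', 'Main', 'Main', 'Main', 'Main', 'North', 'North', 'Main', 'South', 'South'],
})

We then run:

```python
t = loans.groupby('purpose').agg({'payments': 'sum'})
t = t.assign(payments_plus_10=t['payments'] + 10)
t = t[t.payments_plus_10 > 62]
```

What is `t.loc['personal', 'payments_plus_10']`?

group by purpose, sum of payments:
          payments
purpose           
auto            52
biz            224
home           137
personal       136
student        102
add column payments_plus_10 = t['payments'] + 10:
          payments  payments_plus_10
purpose                             
auto            52                62
biz            224               234
home           137               147
personal       136               146
student        102               112
filter rows where payments_plus_10 > 62:
          payments  payments_plus_10
purpose                             
biz            224               234
home           137               147
personal       136               146
student        102               112
So loc['personal', 'payments_plus_10'] = 146.

146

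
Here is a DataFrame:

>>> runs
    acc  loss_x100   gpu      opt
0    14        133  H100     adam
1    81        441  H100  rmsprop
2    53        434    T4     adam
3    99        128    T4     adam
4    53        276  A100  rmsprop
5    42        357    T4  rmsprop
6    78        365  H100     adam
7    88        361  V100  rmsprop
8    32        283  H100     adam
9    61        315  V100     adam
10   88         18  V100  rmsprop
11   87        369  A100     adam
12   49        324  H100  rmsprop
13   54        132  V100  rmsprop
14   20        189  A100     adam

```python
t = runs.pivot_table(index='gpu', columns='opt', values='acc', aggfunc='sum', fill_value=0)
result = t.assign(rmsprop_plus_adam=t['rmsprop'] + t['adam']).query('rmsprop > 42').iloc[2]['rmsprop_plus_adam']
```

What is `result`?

291

pivot: rows=gpu, cols=opt, sum(acc):
opt   adam  rmsprop
gpu                
A100   107       53
H100   124      130
T4     152       42
V100    61      230
add column rmsprop_plus_adam = t['rmsprop'] + t['adam']:
opt   adam  rmsprop  rmsprop_plus_adam
gpu                                   
A100   107       53                160
H100   124      130                254
T4     152       42                194
V100    61      230                291
filter rows where rmsprop > 42:
opt   adam  rmsprop  rmsprop_plus_adam
gpu                                   
A100   107       53                160
H100   124      130                254
V100    61      230                291
Hence 291.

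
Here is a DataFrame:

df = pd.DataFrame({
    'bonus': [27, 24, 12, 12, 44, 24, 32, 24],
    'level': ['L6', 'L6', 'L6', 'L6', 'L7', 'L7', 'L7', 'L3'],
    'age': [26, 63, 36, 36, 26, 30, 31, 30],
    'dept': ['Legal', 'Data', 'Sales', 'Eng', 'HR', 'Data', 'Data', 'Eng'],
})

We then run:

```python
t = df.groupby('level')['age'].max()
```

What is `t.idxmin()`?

group by level, max of age:
level
L3    30
L6    63
L7    31
Name: age, dtype: int64

L3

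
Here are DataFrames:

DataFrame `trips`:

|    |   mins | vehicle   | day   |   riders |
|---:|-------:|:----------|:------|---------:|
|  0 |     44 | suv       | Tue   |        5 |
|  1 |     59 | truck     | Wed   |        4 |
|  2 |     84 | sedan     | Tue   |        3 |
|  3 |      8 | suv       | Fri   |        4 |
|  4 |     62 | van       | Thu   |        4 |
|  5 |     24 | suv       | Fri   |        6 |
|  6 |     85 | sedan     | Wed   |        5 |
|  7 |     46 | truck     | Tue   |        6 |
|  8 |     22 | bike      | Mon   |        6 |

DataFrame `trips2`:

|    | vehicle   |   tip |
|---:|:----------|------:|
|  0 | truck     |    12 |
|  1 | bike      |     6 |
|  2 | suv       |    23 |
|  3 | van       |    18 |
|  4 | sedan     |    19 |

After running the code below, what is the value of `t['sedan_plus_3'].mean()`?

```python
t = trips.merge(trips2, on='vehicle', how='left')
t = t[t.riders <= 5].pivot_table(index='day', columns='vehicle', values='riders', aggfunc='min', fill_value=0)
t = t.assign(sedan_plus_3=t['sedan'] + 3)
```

5.0

merge on 'vehicle' (how='left') → 9 rows:
   mins vehicle  day  riders  tip
0    44     suv  Tue       5   23
1    59   truck  Wed       4   12
2    84   sedan  Tue       3   19
3     8     suv  Fri       4   23
4    62     van  Thu       4   18
5    24     suv  Fri       6   23
6    85   sedan  Wed       5   19
7    46   truck  Tue       6   12
8    22    bike  Mon       6    6
filter rows where riders <= 5:
   mins vehicle  day  riders  tip
0    44     suv  Tue       5   23
1    59   truck  Wed       4   12
2    84   sedan  Tue       3   19
3     8     suv  Fri       4   23
4    62     van  Thu       4   18
6    85   sedan  Wed       5   19
pivot: rows=day, cols=vehicle, min(riders):
vehicle  sedan  suv  truck  van
day                            
Fri          0    4      0    0
Thu          0    0      0    4
Tue          3    5      0    0
Wed          5    0      4    0
add column sedan_plus_3 = t['sedan'] + 3:
vehicle  sedan  suv  truck  van  sedan_plus_3
day                                          
Fri          0    4      0    0             3
Thu          0    0      0    4             3
Tue          3    5      0    0             6
Wed          5    0      4    0             8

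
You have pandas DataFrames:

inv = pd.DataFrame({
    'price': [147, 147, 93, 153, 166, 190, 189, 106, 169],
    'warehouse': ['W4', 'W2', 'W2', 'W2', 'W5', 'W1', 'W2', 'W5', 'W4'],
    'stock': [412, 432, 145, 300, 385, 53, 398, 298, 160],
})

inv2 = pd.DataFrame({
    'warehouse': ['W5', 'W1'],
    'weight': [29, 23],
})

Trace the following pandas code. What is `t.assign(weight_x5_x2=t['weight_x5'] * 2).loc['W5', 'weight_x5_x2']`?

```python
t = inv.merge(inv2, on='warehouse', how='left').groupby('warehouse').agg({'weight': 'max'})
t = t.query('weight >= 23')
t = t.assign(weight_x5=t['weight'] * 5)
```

290.0

merge on 'warehouse' (how='left') → 9 rows:
   price warehouse  stock  weight
0    147        W4    412     NaN
1    147        W2    432     NaN
2     93        W2    145     NaN
3    153        W2    300     NaN
4    166        W5    385    29.0
5    190        W1     53    23.0
6    189        W2    398     NaN
7    106        W5    298    29.0
8    169        W4    160     NaN
group by warehouse, max of weight:
           weight
warehouse        
W1           23.0
W2            NaN
W4            NaN
W5           29.0
filter rows where weight >= 23:
           weight
warehouse        
W1           23.0
W5           29.0
add column weight_x5 = t['weight'] * 5:
           weight  weight_x5
warehouse                   
W1           23.0      115.0
W5           29.0      145.0
add column weight_x5_x2 = t['weight_x5'] * 2:
           weight  weight_x5  weight_x5_x2
warehouse                                 
W1           23.0      115.0         230.0
W5           29.0      145.0         290.0
Hence 290.0.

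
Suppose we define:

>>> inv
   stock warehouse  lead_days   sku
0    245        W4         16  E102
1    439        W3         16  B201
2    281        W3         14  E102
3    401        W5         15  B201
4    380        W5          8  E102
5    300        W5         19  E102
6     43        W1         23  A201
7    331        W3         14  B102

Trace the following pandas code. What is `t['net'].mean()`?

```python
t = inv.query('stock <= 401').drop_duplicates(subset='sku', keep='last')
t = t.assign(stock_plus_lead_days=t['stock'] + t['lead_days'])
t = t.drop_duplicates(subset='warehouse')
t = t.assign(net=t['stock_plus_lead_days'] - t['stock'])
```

17.3333333333

filter rows where stock <= 401:
   stock warehouse  lead_days   sku
0    245        W4         16  E102
2    281        W3         14  E102
3    401        W5         15  B201
4    380        W5          8  E102
5    300        W5         19  E102
6     43        W1         23  A201
7    331        W3         14  B102
drop duplicate sku (keep=last):
   stock warehouse  lead_days   sku
3    401        W5         15  B201
5    300        W5         19  E102
6     43        W1         23  A201
7    331        W3         14  B102
add column stock_plus_lead_days = t['stock'] + t['lead_days']:
   stock warehouse  lead_days   sku  stock_plus_lead_days
3    401        W5         15  B201                   416
5    300        W5         19  E102                   319
6     43        W1         23  A201                    66
7    331        W3         14  B102                   345
drop duplicate warehouse (keep=first):
   stock warehouse  lead_days   sku  stock_plus_lead_days
3    401        W5         15  B201                   416
6     43        W1         23  A201                    66
7    331        W3         14  B102                   345
add column net = t['stock_plus_lead_days'] - t['stock']:
   stock warehouse  lead_days   sku  stock_plus_lead_days  net
3    401        W5         15  B201                   416   15
6     43        W1         23  A201                    66   23
7    331        W3         14  B102                   345   14
The mean of column 'net' is 17.3333333333.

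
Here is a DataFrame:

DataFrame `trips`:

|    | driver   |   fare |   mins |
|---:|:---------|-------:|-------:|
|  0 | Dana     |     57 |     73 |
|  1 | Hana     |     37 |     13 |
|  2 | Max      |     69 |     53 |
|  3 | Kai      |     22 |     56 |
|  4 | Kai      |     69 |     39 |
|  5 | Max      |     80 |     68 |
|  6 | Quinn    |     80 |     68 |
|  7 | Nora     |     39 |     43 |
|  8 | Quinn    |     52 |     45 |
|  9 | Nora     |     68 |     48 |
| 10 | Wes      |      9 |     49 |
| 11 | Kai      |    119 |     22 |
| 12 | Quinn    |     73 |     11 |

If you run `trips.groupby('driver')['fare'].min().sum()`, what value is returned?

285

group by driver, min of fare:
driver
Dana     57
Hana     37
Kai      22
Max      69
Nora     39
Quinn    52
Wes       9
Name: fare, dtype: int64
Reading off the sum of the resulting series, we get 285.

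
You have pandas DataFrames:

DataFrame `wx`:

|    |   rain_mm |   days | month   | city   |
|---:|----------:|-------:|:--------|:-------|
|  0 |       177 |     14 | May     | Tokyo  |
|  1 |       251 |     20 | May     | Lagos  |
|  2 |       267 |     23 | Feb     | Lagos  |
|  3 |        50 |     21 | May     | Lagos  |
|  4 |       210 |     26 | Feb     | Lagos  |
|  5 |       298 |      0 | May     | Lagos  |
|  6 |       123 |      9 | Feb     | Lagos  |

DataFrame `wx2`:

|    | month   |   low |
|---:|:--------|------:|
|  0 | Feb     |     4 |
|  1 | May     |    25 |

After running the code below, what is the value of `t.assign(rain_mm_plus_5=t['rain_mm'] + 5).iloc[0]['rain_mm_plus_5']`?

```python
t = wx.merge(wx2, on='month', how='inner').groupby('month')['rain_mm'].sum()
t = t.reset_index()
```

605

merge on 'month' (how='inner') → 7 rows:
   rain_mm  days month   city  low
0      177    14   May  Tokyo   25
1      251    20   May  Lagos   25
2      267    23   Feb  Lagos    4
3       50    21   May  Lagos   25
4      210    26   Feb  Lagos    4
5      298     0   May  Lagos   25
6      123     9   Feb  Lagos    4
group by month, sum of rain_mm:
month
Feb    600
May    776
Name: rain_mm, dtype: int64
reset_index():
  month  rain_mm
0   Feb      600
1   May      776
add column rain_mm_plus_5 = t['rain_mm'] + 5:
  month  rain_mm  rain_mm_plus_5
0   Feb      600             605
1   May      776             781
Taking the value at position 0, column 'rain_mm_plus_5' gives 605.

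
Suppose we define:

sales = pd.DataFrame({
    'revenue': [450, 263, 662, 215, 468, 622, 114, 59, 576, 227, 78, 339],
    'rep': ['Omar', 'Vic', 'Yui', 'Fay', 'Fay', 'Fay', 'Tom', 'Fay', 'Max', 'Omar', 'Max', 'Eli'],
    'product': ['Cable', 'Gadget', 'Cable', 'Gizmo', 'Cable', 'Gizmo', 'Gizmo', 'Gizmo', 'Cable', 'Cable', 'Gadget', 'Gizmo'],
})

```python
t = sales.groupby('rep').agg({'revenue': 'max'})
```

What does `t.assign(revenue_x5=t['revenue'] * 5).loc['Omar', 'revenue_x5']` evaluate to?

group by rep, max of revenue:
      revenue
rep          
Eli       339
Fay       622
Max       576
Omar      450
Tom       114
Vic       263
Yui       662
add column revenue_x5 = t['revenue'] * 5:
      revenue  revenue_x5
rep                      
Eli       339        1695
Fay       622        3110
Max       576        2880
Omar      450        2250
Tom       114         570
Vic       263        1315
Yui       662        3310

2250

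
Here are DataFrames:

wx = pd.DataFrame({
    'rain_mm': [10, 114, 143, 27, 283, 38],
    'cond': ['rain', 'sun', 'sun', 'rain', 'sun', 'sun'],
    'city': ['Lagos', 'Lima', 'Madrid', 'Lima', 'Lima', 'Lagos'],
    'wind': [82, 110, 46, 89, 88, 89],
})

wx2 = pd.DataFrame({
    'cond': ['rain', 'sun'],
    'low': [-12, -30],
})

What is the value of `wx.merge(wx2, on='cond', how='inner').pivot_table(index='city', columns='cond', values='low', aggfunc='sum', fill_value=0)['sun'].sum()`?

merge on 'cond' (how='inner') → 6 rows:
   rain_mm  cond    city  wind  low
0       10  rain   Lagos    82  -12
1      114   sun    Lima   110  -30
2      143   sun  Madrid    46  -30
3       27  rain    Lima    89  -12
4      283   sun    Lima    88  -30
5       38   sun   Lagos    89  -30
pivot: rows=city, cols=cond, sum(low):
cond    rain  sun
city             
Lagos    -12  -30
Lima     -12  -60
Madrid     0  -30
Hence -120.

-120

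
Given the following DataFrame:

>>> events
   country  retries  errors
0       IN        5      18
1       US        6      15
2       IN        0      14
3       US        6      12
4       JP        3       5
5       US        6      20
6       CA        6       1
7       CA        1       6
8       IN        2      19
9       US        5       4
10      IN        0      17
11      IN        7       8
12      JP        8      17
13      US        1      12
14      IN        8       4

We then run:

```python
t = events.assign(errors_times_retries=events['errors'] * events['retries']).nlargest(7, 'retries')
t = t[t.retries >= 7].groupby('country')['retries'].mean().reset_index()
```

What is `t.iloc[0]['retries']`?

add column errors_times_retries = events['errors'] * events['retries']:
   country  retries  errors  errors_times_retries
0       IN        5      18                    90
1       US        6      15                    90
2       IN        0      14                     0
3       US        6      12                    72
4       JP        3       5                    15
5       US        6      20                   120
6       CA        6       1                     6
7       CA        1       6                     6
8       IN        2      19                    38
9       US        5       4                    20
10      IN        0      17                     0
11      IN        7       8                    56
12      JP        8      17                   136
13      US        1      12                    12
14      IN        8       4                    32
take 7 rows with largest retries:
   country  retries  errors  errors_times_retries
12      JP        8      17                   136
14      IN        8       4                    32
11      IN        7       8                    56
1       US        6      15                    90
3       US        6      12                    72
5       US        6      20                   120
6       CA        6       1                     6
filter rows where retries >= 7:
   country  retries  errors  errors_times_retries
12      JP        8      17                   136
14      IN        8       4                    32
11      IN        7       8                    56
group by country, mean of retries:
country
IN    7.5
JP    8.0
Name: retries, dtype: float64
reset_index():
  country  retries
0      IN      7.5
1      JP      8.0
Then the value at position 0, column 'retries': 7.5

7.5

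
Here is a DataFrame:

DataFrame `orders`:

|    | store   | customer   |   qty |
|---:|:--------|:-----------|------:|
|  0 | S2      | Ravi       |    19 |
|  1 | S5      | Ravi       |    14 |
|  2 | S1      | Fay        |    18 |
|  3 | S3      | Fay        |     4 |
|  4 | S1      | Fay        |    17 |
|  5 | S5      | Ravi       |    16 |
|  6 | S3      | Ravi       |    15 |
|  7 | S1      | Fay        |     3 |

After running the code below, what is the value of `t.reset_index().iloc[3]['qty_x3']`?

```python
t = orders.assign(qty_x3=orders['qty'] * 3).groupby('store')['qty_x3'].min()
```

42

add column qty_x3 = orders['qty'] * 3:
  store customer  qty  qty_x3
0    S2     Ravi   19      57
1    S5     Ravi   14      42
2    S1      Fay   18      54
3    S3      Fay    4      12
4    S1      Fay   17      51
5    S5     Ravi   16      48
6    S3     Ravi   15      45
7    S1      Fay    3       9
group by store, min of qty_x3:
store
S1     9
S2    57
S3    12
S5    42
Name: qty_x3, dtype: int64
reset_index():
  store  qty_x3
0    S1       9
1    S2      57
2    S3      12
3    S5      42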